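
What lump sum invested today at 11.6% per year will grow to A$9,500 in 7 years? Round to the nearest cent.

A$4,406.30

PV = 9,500 / (1 + 0.116)^7 = 9,500 / 2.156003 = 4,406.3018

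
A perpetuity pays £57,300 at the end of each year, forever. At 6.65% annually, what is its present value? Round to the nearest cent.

PV = C/r = 57300/0.0665 = 861,654.1353

£861,654.14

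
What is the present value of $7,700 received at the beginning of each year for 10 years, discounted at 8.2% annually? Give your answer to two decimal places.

Annuity factor a(10|0.082) × (1+i) = 7.195266; PV = 7700 × 7.195266 = 55,403.5506
(Beginning-of-period payments → annuity-due factor ×(1+i).)

$55,403.55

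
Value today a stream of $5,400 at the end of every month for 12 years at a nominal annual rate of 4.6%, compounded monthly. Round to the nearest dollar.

i = 0.046/12 = 0.00383333 per month; n = 12·12 = 144.
PV = 5400 × [1 − (1+0.00383333)^(−144)] / 0.00383333 = 5400 × 110.503037 = 596,716.3988

$596,716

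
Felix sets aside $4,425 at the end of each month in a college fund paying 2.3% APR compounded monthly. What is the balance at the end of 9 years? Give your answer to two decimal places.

With 12 periods per year: i = 0.00191667, n = 108.
Accumulation factor s(108|0.00191667) = 119.863779; FV = 4425 × 119.863779 = 530,397.2214

$530,397.22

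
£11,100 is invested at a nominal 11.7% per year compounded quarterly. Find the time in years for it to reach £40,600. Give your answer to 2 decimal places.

Periodic rate i = 0.117/4 = 0.02925.
(1+i)^n = 40600/11100 = 3.65766, so n = ln 3.65766 / ln 1.02925 = 44.9811 quarters
= 44.9811/4 years

11.25 years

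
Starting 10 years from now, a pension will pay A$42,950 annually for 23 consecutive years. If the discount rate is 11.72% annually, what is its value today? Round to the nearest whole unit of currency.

Value one period before first payment (t=9): 42950 × [1 − (1+0.1172)^(−23)] / 0.1172 = 42950 × 7.865523 = 337,824.1988
PV₀ = 337,824.1988 / (1+0.1172)^9 = 337,824.1988 / 2.711305 = 124,598.3847

A$124,598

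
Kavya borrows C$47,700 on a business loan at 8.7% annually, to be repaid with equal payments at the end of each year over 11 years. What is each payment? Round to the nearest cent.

Annuity-PV factor = 6.902740; PMT = 47700 / 6.902740 = 6,910.2989

C$6,910.30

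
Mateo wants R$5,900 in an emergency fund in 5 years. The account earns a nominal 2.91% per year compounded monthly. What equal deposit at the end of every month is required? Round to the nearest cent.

i = 0.0291/12 = 0.002425 per month; n = 5·12 = 60.
FV-annuity factor = 64.500632; PMT = 5900 / 64.500632 = 91.4720

R$91.47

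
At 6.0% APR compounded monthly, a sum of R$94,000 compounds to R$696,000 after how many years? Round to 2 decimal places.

33.45 years

Periodic rate i = 0.06/12 = 0.005.
n = ln(696000/94000) / ln(1+0.005) = ln(7.40426) / 0.004988 = 401.4112 months
= 401.4112/12 years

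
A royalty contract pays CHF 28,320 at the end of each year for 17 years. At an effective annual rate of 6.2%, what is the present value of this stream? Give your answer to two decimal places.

CHF 292,494.16

PV = 28320 × [1 − (1+0.062)^(−17)] / 0.062 = 28320 × 10.328184 = 292,494.1630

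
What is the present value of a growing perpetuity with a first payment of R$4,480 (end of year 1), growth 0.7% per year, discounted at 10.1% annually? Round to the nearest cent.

R$47,659.57

PV = PMT / (i − g) = 4480 / (0.101 − 0.007) = 4480 / 0.094000 = 47,659.5745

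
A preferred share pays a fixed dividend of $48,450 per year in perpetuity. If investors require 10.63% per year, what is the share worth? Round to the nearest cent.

$455,785.51

PV = PMT / i = 48450 / 0.1063 = 455,785.5127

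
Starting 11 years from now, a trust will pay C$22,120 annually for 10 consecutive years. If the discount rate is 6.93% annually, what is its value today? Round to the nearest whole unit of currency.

C$79,754

PV at t=10 (ordinary 10-year annuity): 22120 × a(10|0.0693) = 22120 × 7.046365 = 155,865.5830
PV₀ = 155,865.5830 / (1+0.0693)^10 = 155,865.5830 / 1.954320 = 79,754.3831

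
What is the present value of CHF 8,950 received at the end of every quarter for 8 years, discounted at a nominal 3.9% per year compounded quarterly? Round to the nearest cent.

CHF 245,011.05

With 4 periods per year: i = 0.00975, n = 32.
PV = 8950 × [1 − (1+0.00975)^(−32)] / 0.00975 = 8950 × 27.375536 = 245,011.0471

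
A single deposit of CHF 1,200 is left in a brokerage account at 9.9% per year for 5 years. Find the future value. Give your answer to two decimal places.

FV = 1,200 × (1 + 0.099)^5 = 1,923.8434

CHF 1,923.84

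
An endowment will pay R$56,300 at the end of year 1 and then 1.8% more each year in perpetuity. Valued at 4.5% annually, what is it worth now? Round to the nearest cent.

R$2,085,185.19

PV = PMT / (i − g) = 56300 / (0.045 − 0.018) = 56300 / 0.027000 = 2,085,185.1852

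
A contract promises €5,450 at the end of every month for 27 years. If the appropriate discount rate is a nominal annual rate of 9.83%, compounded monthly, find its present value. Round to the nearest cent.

€617,988.75

Periodic rate i = 0.0983/12 = 0.00819167; n = 27 × 12 = 324 periods.
PV = 5450 × [1 − (1+0.00819167)^(−324)] / 0.00819167 = 5450 × 113.392431 = 617,988.7501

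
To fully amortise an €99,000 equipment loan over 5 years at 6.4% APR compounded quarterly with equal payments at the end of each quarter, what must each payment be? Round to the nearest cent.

€5,823.33

With 4 periods per year: i = 0.016, n = 20.
Annuity-PV factor = 17.000580; PMT = 99000 / 17.000580 = 5,823.3307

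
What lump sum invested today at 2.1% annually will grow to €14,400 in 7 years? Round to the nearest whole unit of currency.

€12,450

PV = 14,400 / (1 + 0.021)^7 = 14,400 / 1.156592 = 12,450.3711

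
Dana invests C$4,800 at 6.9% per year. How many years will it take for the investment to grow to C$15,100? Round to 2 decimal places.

17.18 years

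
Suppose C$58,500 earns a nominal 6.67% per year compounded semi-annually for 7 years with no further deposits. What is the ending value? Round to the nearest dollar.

Periodic rate i = 0.0667/2 = 0.03335; n = 7 × 2 = 14 periods.
FV = PV·(1+i)^n = 58,500 × 1.582939 = 92,601.9388

C$92,602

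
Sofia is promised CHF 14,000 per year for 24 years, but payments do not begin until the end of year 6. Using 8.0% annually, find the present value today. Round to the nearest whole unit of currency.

CHF 100,320

Value one period before first payment (t=5): 14000 × [1 − (1+0.08)^(−24)] / 0.08 = 14000 × 10.528758 = 147,402.6160
PV₀ = 147,402.6160 / (1+0.08)^5 = 147,402.6160 / 1.469328 = 100,319.7436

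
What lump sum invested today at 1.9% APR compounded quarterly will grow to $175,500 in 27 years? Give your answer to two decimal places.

$105,198.98

Periodic rate i = 0.019/4 = 0.00475; n = 27 × 4 = 108 periods.
PV = 175,500 / (1 + 0.00475)^108 = 175,500 / 1.668267 = 105,198.9767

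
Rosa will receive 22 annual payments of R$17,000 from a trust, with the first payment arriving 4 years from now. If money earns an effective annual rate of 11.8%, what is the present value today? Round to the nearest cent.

PV at t=3 (ordinary 22-year annuity): 17000 × a(22|0.118) = 17000 × 7.746129 = 131,684.1875
Discount back 3 years: 131,684.1875 × (1+0.118)^(−3) = 131,684.1875 × 0.715607 = 94,234.1283

R$94,234.13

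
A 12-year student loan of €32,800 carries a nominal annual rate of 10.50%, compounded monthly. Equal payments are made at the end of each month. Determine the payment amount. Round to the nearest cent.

€401.52

With 12 periods per year: i = 0.00875, n = 144.
PMT = 32800 / ( [1 − (1+0.00875)^(−144)] / 0.00875 ) = 32800 / 81.689957 = 401.5181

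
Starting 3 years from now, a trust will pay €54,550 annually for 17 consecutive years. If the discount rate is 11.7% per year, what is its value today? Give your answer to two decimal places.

€316,718.56

PV at t=2 (ordinary 17-year annuity): 54550 × a(17|0.117) = 54550 × 7.244111 = 395,166.2667
Discount back 2 years: 395,166.2667 × (1+0.117)^(−2) = 395,166.2667 × 0.801482 = 316,718.5626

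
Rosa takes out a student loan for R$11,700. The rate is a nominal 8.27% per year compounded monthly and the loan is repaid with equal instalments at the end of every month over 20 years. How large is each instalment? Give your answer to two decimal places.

R$99.84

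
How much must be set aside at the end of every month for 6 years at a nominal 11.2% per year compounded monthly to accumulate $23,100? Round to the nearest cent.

$226.46

Periodic rate i = 0.112/12 = 0.00933333; n = 6 × 12 = 72 periods.
FV-annuity factor = 102.006042; PMT = 23100 / 102.006042 = 226.4572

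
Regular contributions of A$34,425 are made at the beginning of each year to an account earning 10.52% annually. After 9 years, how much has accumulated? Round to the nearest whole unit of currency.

A$528,089

FV = 34425 × [(1+0.1052)^9 − 1] / 0.1052 × (1+i) = 34425 × 15.340278 = 528,089.0595
Payments are at the start of each period, so multiply by (1+i).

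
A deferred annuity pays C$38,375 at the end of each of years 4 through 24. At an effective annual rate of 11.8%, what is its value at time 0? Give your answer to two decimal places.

Value one period before first payment (t=3): 38375 × [1 − (1+0.118)^(−21)] / 0.118 = 38375 × 7.660172 = 293,959.0951
Discount back 3 years: 293,959.0951 × (1+0.118)^(−3) = 293,959.0951 × 0.715607 = 210,359.1906

C$210,359.19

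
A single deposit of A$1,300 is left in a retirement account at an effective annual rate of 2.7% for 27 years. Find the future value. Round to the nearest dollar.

1,300 × (1+0.027)^27 = 1,300 × 2.053062 = 2,668.9801

A$2,669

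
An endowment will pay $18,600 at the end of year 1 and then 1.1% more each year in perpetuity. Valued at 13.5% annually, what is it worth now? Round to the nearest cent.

PV = D₁/(r − g) = 18600/(0.135 − 0.011) = 150,000.0000

$150,000.00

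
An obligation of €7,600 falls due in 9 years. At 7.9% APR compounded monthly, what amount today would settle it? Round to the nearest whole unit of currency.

With 12 periods per year: i = 0.00658333, n = 108.
Discount factor = (1+0.00658333)^(−108) = 0.492299; PV = 7,600 × 0.492299 = 3,741.4693

€3,741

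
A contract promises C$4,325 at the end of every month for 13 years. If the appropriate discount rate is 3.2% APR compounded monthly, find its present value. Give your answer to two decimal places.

C$551,363.50

With 12 periods per year: i = 0.00266667, n = 156.
PV = 4325 × [1 − (1+0.00266667)^(−156)] / 0.00266667 = 4325 × 127.482891 = 551,363.5018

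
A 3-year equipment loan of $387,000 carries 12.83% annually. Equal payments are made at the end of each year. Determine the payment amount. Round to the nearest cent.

$163,430.09

PMT = 387000 / ( [1 − (1+0.1283)^(−3)] / 0.1283 ) = 387000 / 2.367985 = 163,430.0884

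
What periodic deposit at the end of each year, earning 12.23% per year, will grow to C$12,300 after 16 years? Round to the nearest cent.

C$281.97

FV-annuity factor = 43.621857; PMT = 12300 / 43.621857 = 281.9687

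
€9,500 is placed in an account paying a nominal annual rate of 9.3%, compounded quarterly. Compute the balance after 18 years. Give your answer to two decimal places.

€49,706.12

i = 0.093/4 = 0.02325 per quarter; n = 18·4 = 72.
9,500 × (1+0.02325)^72 = 9,500 × 5.232223 = 49,706.1177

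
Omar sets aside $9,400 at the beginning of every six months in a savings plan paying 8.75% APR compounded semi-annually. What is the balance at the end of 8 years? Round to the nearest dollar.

With 2 periods per year: i = 0.04375, n = 16.
FV = 9400 × [(1+0.04375)^16 − 1] / 0.04375 × (1+i) = 9400 × 23.475663 = 220,671.2292
(annuity-due: payments at period start, so ×(1+i).)

$220,671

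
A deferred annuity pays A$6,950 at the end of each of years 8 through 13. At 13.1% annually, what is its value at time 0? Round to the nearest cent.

PV at t=7 (ordinary 6-year annuity): 6950 × a(6|0.131) = 6950 × 3.986442 = 27,705.7747
Discount back 7 years: 27,705.7747 × (1+0.131)^(−7) = 27,705.7747 × 0.422437 = 11,703.9394

A$11,703.94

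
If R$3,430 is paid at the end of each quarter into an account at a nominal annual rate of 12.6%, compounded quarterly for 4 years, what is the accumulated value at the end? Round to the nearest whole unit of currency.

R$69,962

With 4 periods per year: i = 0.0315, n = 16.
Accumulation factor s(16|0.0315) = 20.397106; FV = 3430 × 20.397106 = 69,962.0742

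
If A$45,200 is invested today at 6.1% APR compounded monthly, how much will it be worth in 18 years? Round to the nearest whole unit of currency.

A$135,141

Periodic rate i = 0.061/12 = 0.00508333; n = 18 × 12 = 216 periods.
FV = 45,200 × (1 + 0.00508333)^216 = 135,140.6055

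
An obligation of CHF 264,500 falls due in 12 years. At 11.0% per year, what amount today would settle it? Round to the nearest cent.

Discount factor = (1+0.11)^(−12) = 0.285841; PV = 264,500 × 0.285841 = 75,604.8978

CHF 75,604.90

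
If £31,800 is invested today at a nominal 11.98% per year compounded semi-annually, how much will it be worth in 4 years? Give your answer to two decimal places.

£50,646.13

Periodic rate i = 0.1198/2 = 0.0599; n = 4 × 2 = 8 periods.
31,800 × (1+0.0599)^8 = 31,800 × 1.592646 = 50,646.1290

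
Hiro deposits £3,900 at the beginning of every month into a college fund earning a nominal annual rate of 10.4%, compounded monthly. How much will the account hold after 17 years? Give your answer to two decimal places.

£2,185,375.05

With 12 periods per year: i = 0.00866667, n = 204.
FV = 3900 × [(1+0.00866667)^204 − 1] / 0.00866667 × (1+i) = 3900 × 560.352577 = 2,185,375.0492
(Beginning-of-period payments → annuity-due factor ×(1+i).)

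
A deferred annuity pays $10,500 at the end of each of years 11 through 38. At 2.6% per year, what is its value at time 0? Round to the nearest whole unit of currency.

Value one period before first payment (t=10): 10500 × [1 − (1+0.026)^(−28)] / 0.026 = 10500 × 19.715886 = 207,016.8079
PV₀ = 207,016.8079 / (1+0.026)^10 = 207,016.8079 / 1.292628 = 160,151.8648

$160,152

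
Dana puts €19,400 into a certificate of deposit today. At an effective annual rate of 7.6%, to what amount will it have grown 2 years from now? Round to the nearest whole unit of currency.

€22,461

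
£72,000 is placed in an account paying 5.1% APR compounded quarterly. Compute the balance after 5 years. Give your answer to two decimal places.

i = 0.051/4 = 0.01275 per quarter; n = 5·4 = 20.
FV = PV·(1+i)^n = 72,000 × 1.288383 = 92,763.5870

£92,763.59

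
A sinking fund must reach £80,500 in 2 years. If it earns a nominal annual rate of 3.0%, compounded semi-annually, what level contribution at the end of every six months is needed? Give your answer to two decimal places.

£19,677.81

With 2 periods per year: i = 0.015, n = 4.
FV-annuity factor = 4.090903; PMT = 80500 / 4.090903 = 19,677.8053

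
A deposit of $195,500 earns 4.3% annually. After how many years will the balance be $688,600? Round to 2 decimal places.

n = ln(688600/195500) / ln(1+0.043) = ln(3.52225) / 0.042101 = 29.9065 years

29.91 years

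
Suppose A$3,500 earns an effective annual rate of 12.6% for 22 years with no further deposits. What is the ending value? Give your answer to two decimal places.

A$47,633.52

FV = PV·(1+i)^n = 3,500 × 13.609576 = 47,633.5156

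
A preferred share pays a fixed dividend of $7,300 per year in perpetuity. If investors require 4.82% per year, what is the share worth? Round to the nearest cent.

PV = C/r = 7300/0.0482 = 151,452.2822

$151,452.28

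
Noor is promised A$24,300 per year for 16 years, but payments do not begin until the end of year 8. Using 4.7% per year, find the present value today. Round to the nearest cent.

A$195,093.57

Value one period before first payment (t=7): 24300 × [1 − (1+0.047)^(−16)] / 0.047 = 24300 × 11.072953 = 269,072.7632
PV₀ = 269,072.7632 / (1+0.047)^7 = 269,072.7632 / 1.379198 = 195,093.5749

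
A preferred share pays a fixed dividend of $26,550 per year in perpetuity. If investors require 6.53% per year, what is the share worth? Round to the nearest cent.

$406,584.99

PV = C/r = 26550/0.0653 = 406,584.9923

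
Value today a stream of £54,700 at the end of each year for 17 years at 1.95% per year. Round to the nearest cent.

£785,042.46

Annuity factor a(17|0.0195) = 14.351782; PV = 54700 × 14.351782 = 785,042.4646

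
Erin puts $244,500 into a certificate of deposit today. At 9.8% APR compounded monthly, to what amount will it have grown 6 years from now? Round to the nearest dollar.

$439,144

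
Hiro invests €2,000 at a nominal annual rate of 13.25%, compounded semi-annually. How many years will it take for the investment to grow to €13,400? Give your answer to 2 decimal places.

Periodic rate i = 0.1325/2 = 0.06625.
n = ln(13400/2000) / ln(1+0.06625) = ln(6.70000) / 0.064148 = 29.6519 half-years
= 29.6519/2 years

14.83 years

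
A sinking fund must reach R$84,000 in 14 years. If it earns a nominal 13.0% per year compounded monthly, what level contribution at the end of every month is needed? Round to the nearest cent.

R$178.02

With 12 periods per year: i = 0.0108333, n = 168.
PMT = 84000 / ( [(1+0.0108333)^168 − 1] / 0.0108333 ) = 84000 / 471.853363 = 178.0214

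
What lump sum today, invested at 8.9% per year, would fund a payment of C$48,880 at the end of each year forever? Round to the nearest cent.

PV = PMT / i = 48880 / 0.089 = 549,213.4831

C$549,213.48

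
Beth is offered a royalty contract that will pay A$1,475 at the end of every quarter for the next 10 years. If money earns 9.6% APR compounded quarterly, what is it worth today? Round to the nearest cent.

A$37,658.03

Periodic rate i = 0.096/4 = 0.024; n = 10 × 4 = 40 periods.
PV = PMT · [1 − (1+i)^(−n)] / i = 1475 · 25.530867 = 37,658.0289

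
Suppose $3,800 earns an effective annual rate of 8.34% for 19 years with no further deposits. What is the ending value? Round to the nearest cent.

$17,408.90

FV = PV·(1+i)^n = 3,800 × 4.581290 = 17,408.9024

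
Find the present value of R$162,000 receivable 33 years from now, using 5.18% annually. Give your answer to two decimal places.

PV = 162,000 / (1 + 0.0518)^33 = 162,000 / 5.294129 = 30,599.9362

R$30,599.94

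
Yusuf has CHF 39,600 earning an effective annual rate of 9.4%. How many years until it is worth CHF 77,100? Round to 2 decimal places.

(1+i)^n = 77100/39600 = 1.94697, so n = ln 1.94697 / ln 1.094 = 7.4162 years

7.42 years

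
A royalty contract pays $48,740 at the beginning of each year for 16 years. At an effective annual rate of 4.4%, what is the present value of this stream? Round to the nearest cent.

$575,802.65

Annuity factor a(16|0.044) × (1+i) = 11.813760; PV = 48740 × 11.813760 = 575,802.6485
(Beginning-of-period payments → annuity-due factor ×(1+i).)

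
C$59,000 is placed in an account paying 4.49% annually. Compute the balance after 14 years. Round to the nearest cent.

FV = 59,000 × (1 + 0.0449)^14 = 109,118.4580

C$109,118.46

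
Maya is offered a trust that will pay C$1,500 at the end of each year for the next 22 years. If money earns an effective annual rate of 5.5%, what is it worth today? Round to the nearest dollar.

C$18,875

PV = PMT · [1 − (1+i)^(−n)] / i = 1500 · 12.583170 = 18,874.7546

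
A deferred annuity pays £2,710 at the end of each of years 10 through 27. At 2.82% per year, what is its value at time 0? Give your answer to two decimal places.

Value one period before first payment (t=9): 2710 × [1 − (1+0.0282)^(−18)] / 0.0282 = 2710 × 13.965169 = 37,845.6074
Discount back 9 years: 37,845.6074 × (1+0.0282)^(−9) = 37,845.6074 × 0.778577 = 29,465.7218

£29,465.72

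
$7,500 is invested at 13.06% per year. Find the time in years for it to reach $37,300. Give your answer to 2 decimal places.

n = ln(37300/7500) / ln(1+0.1306) = ln(4.97333) / 0.122748 = 13.0681 years

13.07 years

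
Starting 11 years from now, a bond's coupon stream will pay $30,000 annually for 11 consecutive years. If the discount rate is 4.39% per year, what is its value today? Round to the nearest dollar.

$167,484

Value one period before first payment (t=10): 30000 × [1 − (1+0.0439)^(−11)] / 0.0439 = 30000 × 8.579067 = 257,372.0224
PV₀ = 257,372.0224 / (1+0.0439)^10 = 257,372.0224 / 1.536700 = 167,483.6278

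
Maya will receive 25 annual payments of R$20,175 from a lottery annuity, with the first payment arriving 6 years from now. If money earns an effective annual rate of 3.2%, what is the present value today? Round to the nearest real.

R$293,538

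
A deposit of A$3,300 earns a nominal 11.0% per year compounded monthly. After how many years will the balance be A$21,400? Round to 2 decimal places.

17.07 years

Periodic rate i = 0.11/12 = 0.00916667.
n = ln(21400/3300) / ln(1+0.00916667) = ln(6.48485) / 0.009125 = 204.8753 months
= 204.8753/12 years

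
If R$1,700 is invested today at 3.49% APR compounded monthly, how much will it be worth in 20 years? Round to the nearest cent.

R$3,413.08

i = 0.0349/12 = 0.00290833 per month; n = 20·12 = 240.
FV = 1,700 × (1 + 0.00290833)^240 = 3,413.0803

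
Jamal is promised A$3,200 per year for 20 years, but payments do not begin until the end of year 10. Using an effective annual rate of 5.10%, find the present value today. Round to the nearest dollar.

A$25,272

Value one period before first payment (t=9): 3200 × [1 − (1+0.051)^(−20)] / 0.051 = 3200 × 12.357217 = 39,543.0949
Discount back 9 years: 39,543.0949 × (1+0.051)^(−9) = 39,543.0949 × 0.639110 = 25,272.3840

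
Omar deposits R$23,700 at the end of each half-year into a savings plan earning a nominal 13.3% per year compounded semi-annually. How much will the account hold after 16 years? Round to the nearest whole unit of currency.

R$2,440,491

i = 0.133/2 = 0.0665 per half-year; n = 16·2 = 32.
Accumulation factor s(32|0.0665) = 102.974324; FV = 23700 × 102.974324 = 2,440,491.4727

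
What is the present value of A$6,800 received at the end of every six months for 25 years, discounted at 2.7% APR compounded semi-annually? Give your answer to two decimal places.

A$246,079.01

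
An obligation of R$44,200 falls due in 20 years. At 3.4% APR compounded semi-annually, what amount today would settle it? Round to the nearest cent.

R$22,520.82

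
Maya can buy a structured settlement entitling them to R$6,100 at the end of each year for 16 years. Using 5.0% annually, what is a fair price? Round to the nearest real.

Annuity factor a(16|0.05) = 10.837770; PV = 6100 × 10.837770 = 66,110.3943

R$66,110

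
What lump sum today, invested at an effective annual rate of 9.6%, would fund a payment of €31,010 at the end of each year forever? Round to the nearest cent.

€323,020.83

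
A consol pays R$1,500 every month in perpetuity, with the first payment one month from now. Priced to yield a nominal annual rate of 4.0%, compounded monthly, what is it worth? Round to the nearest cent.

Periodic rate i = 0.04/12 = 0.00333333.
PV = C/r = 1500/0.00333333 = 450,000.0000

R$450,000.00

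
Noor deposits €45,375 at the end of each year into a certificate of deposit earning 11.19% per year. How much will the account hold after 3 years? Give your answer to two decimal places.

€151,925.56

FV = PMT · [(1+i)^n − 1] / i = 45375 · 3.348222 = 151,925.5556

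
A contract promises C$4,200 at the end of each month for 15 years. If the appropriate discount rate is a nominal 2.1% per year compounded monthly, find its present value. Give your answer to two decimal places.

C$648,024.44

With 12 periods per year: i = 0.00175, n = 180.
PV = 4200 × [1 − (1+0.00175)^(−180)] / 0.00175 = 4200 × 154.291534 = 648,024.4425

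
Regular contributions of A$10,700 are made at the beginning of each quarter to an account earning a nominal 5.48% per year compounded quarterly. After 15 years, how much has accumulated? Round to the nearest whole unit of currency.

With 4 periods per year: i = 0.0137, n = 60.
FV = PMT · [(1+i)^n − 1] / i × (1+i) = 10700 · 93.407382 = 999,458.9904
(Beginning-of-period payments → annuity-due factor ×(1+i).)

A$999,459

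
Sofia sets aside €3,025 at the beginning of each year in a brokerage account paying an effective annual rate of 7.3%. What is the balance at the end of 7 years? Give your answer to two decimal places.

€28,348.20

FV = 3025 × [(1+0.073)^7 − 1] / 0.073 × (1+i) = 3025 × 9.371305 = 28,348.1969
Payments are at the start of each period, so multiply by (1+i).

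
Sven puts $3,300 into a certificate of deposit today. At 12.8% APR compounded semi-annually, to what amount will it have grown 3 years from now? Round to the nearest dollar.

$4,788

i = 0.128/2 = 0.064 per half-year; n = 3·2 = 6.
FV = PV·(1+i)^n = 3,300 × 1.450941 = 4,788.1055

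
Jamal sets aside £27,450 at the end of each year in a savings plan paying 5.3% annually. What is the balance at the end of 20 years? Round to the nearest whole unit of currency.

£936,978

FV = PMT · [(1+i)^n − 1] / i = 27450 · 34.133990 = 936,978.0144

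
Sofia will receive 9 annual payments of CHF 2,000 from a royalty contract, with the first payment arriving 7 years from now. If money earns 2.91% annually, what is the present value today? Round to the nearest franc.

CHF 13,165

Value one period before first payment (t=6): 2000 × [1 − (1+0.0291)^(−9)] / 0.0291 = 2000 × 7.818890 = 15,637.7794
PV₀ = 15,637.7794 / (1+0.0291)^6 = 15,637.7794 / 1.187806 = 13,165.2652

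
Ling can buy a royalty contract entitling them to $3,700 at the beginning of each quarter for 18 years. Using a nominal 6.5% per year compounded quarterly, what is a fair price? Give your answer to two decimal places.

Periodic rate i = 0.065/4 = 0.01625; n = 18 × 4 = 72 periods.
PV = PMT · [1 − (1+i)^(−n)] / i × (1+i) = 3700 · 42.945189 = 158,897.2002
(annuity-due: payments at period start, so ×(1+i).)

$158,897.20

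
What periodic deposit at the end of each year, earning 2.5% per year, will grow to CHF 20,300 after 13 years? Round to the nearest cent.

CHF 1,340.78

PMT = 20300 / ( [(1+0.025)^13 − 1] / 0.025 ) = 20300 / 15.140442 = 1,340.7799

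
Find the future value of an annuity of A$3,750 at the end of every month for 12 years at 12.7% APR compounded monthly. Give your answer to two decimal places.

A$1,259,268.72

With 12 periods per year: i = 0.0105833, n = 144.
FV = PMT · [(1+i)^n − 1] / i = 3750 · 335.804993 = 1,259,268.7223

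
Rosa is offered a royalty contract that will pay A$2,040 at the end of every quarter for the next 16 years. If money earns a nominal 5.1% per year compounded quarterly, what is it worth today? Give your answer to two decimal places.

i = 0.051/4 = 0.01275 per quarter; n = 16·4 = 64.
PV = 2040 × [1 − (1+0.01275)^(−64)] / 0.01275 = 2040 × 43.569903 = 88,882.6011

A$88,882.60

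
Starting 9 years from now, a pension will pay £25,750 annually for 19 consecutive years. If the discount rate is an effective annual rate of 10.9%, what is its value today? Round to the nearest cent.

PV at t=8 (ordinary 19-year annuity): 25750 × a(19|0.109) = 25750 × 7.889398 = 203,151.9917
Discount back 8 years: 203,151.9917 × (1+0.109)^(−8) = 203,151.9917 × 0.437067 = 88,790.9526

£88,790.95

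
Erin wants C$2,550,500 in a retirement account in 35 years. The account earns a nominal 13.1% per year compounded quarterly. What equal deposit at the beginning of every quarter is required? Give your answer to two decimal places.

With 4 periods per year: i = 0.03275, n = 140.
FV-annuity factor × (1+i) = 2839.989382; PMT = 2.5505e+06 / 2839.989382 = 898.0667

C$898.07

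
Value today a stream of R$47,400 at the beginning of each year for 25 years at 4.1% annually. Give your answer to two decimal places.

R$762,763.13

PV = 47400 × [1 − (1+0.041)^(−25)] / 0.041 × (1+i) = 47400 × 16.092049 = 762,763.1331
(Beginning-of-period payments → annuity-due factor ×(1+i).)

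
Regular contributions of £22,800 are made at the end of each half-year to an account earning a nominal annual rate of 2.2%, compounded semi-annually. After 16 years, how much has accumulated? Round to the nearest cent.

i = 0.022/2 = 0.011 per half-year; n = 16·2 = 32.
FV = 22800 × [(1+0.011)^32 − 1] / 0.011 = 22800 × 38.107123 = 868,842.4095

£868,842.41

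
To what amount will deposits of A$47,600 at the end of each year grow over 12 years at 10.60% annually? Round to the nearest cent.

Accumulation factor s(12|0.106) = 22.171028; FV = 47600 × 22.171028 = 1,055,340.9241

A$1,055,340.92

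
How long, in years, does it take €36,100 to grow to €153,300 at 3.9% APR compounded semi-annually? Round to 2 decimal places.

37.44 years

Periodic rate i = 0.039/2 = 0.0195.
(1+i)^n = 153300/36100 = 4.24654, so n = ln 4.24654 / ln 1.0195 = 74.8799 half-years
= 74.8799/2 years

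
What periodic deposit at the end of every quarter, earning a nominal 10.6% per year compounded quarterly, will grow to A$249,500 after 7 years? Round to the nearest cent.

With 4 periods per year: i = 0.0265, n = 28.
PMT = 249500 / ( [(1+0.0265)^28 − 1] / 0.0265 ) = 249500 / 40.752434 = 6,122.3337

A$6,122.33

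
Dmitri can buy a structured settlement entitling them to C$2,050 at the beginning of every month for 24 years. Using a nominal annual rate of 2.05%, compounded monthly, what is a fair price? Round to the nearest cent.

i = 0.0205/12 = 0.00170833 per month; n = 24·12 = 288.
Annuity factor a(288|0.00170833) × (1+i) = 227.709861; PV = 2050 × 227.709861 = 466,805.2158
(annuity-due: payments at period start, so ×(1+i).)

C$466,805.22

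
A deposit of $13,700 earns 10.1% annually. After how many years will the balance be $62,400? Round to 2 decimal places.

15.76 years

(1+i)^n = 62400/13700 = 4.55474, so n = ln 4.55474 / ln 1.101 = 15.7575 years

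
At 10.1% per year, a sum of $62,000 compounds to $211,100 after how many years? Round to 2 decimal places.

12.73 years

n = ln(211100/62000) / ln(1+0.101) = ln(3.40484) / 0.096219 = 12.7334 years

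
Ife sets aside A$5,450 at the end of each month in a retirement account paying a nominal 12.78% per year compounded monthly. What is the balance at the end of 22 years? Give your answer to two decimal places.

A$7,876,156.31

i = 0.1278/12 = 0.01065 per month; n = 22·12 = 264.
FV = 5450 × [(1+0.01065)^264 − 1] / 0.01065 = 5450 × 1445.166295 = 7,876,156.3096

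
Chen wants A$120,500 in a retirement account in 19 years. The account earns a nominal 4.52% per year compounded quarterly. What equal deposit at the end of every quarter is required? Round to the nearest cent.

A$1,009.39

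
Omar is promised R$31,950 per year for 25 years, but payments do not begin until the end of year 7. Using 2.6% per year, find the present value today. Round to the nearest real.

Value one period before first payment (t=6): 31950 × [1 − (1+0.026)^(−25)] / 0.026 = 31950 × 18.215380 = 581,981.3895
PV₀ = 581,981.3895 / (1+0.026)^6 = 581,981.3895 / 1.166498 = 498,913.1288

R$498,913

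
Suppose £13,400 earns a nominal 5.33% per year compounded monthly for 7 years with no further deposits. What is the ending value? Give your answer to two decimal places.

i = 0.0533/12 = 0.00444167 per month; n = 7·12 = 84.
FV = 13,400 × (1 + 0.00444167)^84 = 19,443.8060

£19,443.81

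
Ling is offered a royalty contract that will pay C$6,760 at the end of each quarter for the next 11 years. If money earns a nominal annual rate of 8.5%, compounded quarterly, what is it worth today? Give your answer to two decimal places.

Periodic rate i = 0.085/4 = 0.02125; n = 11 × 4 = 44 periods.
Annuity factor a(44|0.02125) = 28.402331; PV = 6760 × 28.402331 = 191,999.7554

C$191,999.76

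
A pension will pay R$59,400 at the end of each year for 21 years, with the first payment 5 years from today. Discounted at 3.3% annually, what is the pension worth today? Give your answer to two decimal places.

PV at t=4 (ordinary 21-year annuity): 59400 × a(21|0.033) = 59400 × 14.978777 = 889,739.3828
Discount back 4 years: 889,739.3828 × (1+0.033)^(−4) = 889,739.3828 × 0.878211 = 781,378.6278

R$781,378.63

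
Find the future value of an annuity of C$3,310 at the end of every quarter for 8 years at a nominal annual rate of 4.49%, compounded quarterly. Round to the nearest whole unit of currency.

C$126,597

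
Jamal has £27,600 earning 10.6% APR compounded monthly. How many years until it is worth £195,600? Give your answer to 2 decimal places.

18.56 years

Periodic rate i = 0.106/12 = 0.00883333.
n = ln(195600/27600) / ln(1+0.00883333) = ln(7.08696) / 0.008795 = 222.6670 months
= 222.6670/12 years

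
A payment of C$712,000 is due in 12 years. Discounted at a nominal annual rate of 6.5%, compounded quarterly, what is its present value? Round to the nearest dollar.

With 4 periods per year: i = 0.01625, n = 48.
PV = FV·(1+i)^(−n) = 712,000 × 0.461289 = 328,437.8350

C$328,438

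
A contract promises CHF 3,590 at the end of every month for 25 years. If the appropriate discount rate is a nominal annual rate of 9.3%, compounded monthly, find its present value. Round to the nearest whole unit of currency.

CHF 417,522

With 12 periods per year: i = 0.00775, n = 300.
PV = 3590 × [1 − (1+0.00775)^(−300)] / 0.00775 = 3590 × 116.301442 = 417,522.1761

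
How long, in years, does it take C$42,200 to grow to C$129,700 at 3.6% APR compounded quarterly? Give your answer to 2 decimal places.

Periodic rate i = 0.036/4 = 0.009.
n = ln(129700/42200) / ln(1+0.009) = ln(3.07346) / 0.008960 = 125.3165 quarters
= 125.3165/4 years

31.33 years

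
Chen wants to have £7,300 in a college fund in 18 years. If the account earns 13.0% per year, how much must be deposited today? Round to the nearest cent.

£808.93

PV = 7,300 / (1 + 0.13)^18 = 7,300 / 9.024268 = 808.9299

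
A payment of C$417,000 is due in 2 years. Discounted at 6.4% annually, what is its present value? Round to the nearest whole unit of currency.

PV = FV·(1+i)^(−n) = 417,000 × 0.883317 = 368,343.3207

C$368,343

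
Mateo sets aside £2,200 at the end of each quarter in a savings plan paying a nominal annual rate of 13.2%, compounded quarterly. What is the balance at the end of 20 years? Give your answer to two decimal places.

i = 0.132/4 = 0.033 per quarter; n = 20·4 = 80.
FV = PMT · [(1+i)^n − 1] / i = 2200 · 376.619542 = 828,562.9935

£828,562.99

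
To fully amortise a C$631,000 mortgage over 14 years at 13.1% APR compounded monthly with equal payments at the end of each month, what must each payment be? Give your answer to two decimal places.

Periodic rate i = 0.131/12 = 0.0109167; n = 14 × 12 = 168 periods.
Annuity-PV factor = 76.821161; PMT = 631000 / 76.821161 = 8,213.8826

C$8,213.88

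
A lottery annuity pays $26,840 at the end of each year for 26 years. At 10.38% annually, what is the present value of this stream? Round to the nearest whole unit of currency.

$238,739

Annuity factor a(26|0.1038) = 8.894898; PV = 26840 × 8.894898 = 238,739.0523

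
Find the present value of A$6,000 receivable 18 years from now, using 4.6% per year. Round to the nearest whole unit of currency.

Discount factor = (1+0.046)^(−18) = 0.445071; PV = 6,000 × 0.445071 = 2,670.4283

A$2,670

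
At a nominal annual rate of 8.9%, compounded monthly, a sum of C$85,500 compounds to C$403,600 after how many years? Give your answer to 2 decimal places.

17.50 years

Periodic rate i = 0.089/12 = 0.00741667.
n = ln(403600/85500) / ln(1+0.00741667) = ln(4.72047) / 0.007389 = 210.0210 months
= 210.0210/12 years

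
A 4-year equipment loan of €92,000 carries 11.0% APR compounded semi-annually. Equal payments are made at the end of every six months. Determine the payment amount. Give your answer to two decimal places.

Periodic rate i = 0.11/2 = 0.055; n = 4 × 2 = 8 periods.
Annuity-PV factor = 6.334566; PMT = 92000 / 6.334566 = 14,523.4891

€14,523.49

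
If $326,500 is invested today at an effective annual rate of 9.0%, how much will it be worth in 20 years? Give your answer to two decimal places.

326,500 × (1+0.09)^20 = 326,500 × 5.604411 = 1,829,840.1157

$1,829,840.12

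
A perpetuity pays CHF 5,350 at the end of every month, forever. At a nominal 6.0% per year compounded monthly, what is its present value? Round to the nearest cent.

Periodic rate i = 0.06/12 = 0.005.
PV = C/r = 5350/0.005 = 1,070,000.0000

CHF 1,070,000.00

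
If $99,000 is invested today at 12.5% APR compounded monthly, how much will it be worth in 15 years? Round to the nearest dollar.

With 12 periods per year: i = 0.0104167, n = 180.
FV = PV·(1+i)^n = 99,000 × 6.457884 = 639,330.4882

$639,330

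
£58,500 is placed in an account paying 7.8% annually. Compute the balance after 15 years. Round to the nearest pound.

FV = 58,500 × (1 + 0.078)^15 = 180,483.4063

£180,483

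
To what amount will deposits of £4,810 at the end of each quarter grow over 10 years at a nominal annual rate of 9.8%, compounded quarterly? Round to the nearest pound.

£320,634

i = 0.098/4 = 0.0245 per quarter; n = 10·4 = 40.
FV = 4810 × [(1+0.0245)^40 − 1] / 0.0245 = 4810 × 66.659904 = 320,634.1370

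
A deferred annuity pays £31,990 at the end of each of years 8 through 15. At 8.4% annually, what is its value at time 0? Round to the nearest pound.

Value one period before first payment (t=7): 31990 × [1 − (1+0.084)^(−8)] / 0.084 = 31990 × 5.660423 = 181,076.9362
Discount back 7 years: 181,076.9362 × (1+0.084)^(−7) = 181,076.9362 × 0.568585 = 102,957.5412

£102,958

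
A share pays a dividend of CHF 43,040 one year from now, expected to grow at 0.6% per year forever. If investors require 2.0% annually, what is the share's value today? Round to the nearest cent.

PV = PMT / (i − g) = 43040 / (0.02 − 0.006) = 43040 / 0.014000 = 3,074,285.7143

CHF 3,074,285.71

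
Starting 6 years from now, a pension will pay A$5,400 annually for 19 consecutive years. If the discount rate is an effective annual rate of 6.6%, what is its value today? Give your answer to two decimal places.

A$41,790.70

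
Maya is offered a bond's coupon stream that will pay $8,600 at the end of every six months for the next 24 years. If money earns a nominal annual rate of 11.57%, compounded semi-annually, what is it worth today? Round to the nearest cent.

Periodic rate i = 0.1157/2 = 0.05785; n = 24 × 2 = 48 periods.
PV = 8600 × [1 − (1+0.05785)^(−48)] / 0.05785 = 8600 × 16.123726 = 138,664.0407

$138,664.04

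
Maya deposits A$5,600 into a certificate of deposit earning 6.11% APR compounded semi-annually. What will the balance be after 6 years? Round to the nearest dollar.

A$8,036

With 2 periods per year: i = 0.03055, n = 12.
FV = 5,600 × (1 + 0.03055)^12 = 8,035.5728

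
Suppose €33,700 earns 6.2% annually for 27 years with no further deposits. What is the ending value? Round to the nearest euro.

FV = PV·(1+i)^n = 33,700 × 5.074134 = 170,998.3237

€170,998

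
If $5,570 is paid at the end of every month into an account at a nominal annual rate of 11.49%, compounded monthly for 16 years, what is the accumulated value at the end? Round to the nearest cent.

i = 0.1149/12 = 0.009575 per month; n = 16·12 = 192.
FV = 5570 × [(1+0.009575)^192 − 1] / 0.009575 = 5570 × 546.395077 = 3,043,420.5765

$3,043,420.58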